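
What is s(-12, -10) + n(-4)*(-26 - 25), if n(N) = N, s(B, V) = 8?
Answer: 212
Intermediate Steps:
s(-12, -10) + n(-4)*(-26 - 25) = 8 - 4*(-26 - 25) = 8 - 4*(-51) = 8 + 204 = 212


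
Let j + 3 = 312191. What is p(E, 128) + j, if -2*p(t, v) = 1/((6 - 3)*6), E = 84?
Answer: 11238767/36 ≈ 3.1219e+5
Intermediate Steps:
j = 312188 (j = -3 + 312191 = 312188)
p(t, v) = -1/36 (p(t, v) = -1/(6*(6 - 3))/2 = -1/(2*(3*6)) = -½/18 = -½*1/18 = -1/36)
p(E, 128) + j = -1/36 + 312188 = 11238767/36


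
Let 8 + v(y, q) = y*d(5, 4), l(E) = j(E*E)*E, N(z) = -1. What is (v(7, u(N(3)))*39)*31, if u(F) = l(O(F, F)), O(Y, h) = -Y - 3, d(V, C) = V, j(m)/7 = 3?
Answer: 32643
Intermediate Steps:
j(m) = 21 (j(m) = 7*3 = 21)
O(Y, h) = -3 - Y
l(E) = 21*E
u(F) = -63 - 21*F (u(F) = 21*(-3 - F) = -63 - 21*F)
v(y, q) = -8 + 5*y (v(y, q) = -8 + y*5 = -8 + 5*y)
(v(7, u(N(3)))*39)*31 = ((-8 + 5*7)*39)*31 = ((-8 + 35)*39)*31 = (27*39)*31 = 1053*31 = 32643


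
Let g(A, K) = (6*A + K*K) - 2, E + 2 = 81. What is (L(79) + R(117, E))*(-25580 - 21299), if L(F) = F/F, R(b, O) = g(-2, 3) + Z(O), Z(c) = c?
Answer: -3515925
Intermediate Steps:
E = 79 (E = -2 + 81 = 79)
g(A, K) = -2 + K² + 6*A (g(A, K) = (6*A + K²) - 2 = (K² + 6*A) - 2 = -2 + K² + 6*A)
R(b, O) = -5 + O (R(b, O) = (-2 + 3² + 6*(-2)) + O = (-2 + 9 - 12) + O = -5 + O)
L(F) = 1
(L(79) + R(117, E))*(-25580 - 21299) = (1 + (-5 + 79))*(-25580 - 21299) = (1 + 74)*(-46879) = 75*(-46879) = -3515925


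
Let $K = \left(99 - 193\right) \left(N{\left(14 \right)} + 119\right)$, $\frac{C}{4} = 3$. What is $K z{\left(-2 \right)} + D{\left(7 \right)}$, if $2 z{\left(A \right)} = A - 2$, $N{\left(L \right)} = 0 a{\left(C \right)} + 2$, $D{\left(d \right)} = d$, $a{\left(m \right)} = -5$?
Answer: $22755$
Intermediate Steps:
$C = 12$ ($C = 4 \cdot 3 = 12$)
$N{\left(L \right)} = 2$ ($N{\left(L \right)} = 0 \left(-5\right) + 2 = 0 + 2 = 2$)
$K = -11374$ ($K = \left(99 - 193\right) \left(2 + 119\right) = \left(-94\right) 121 = -11374$)
$z{\left(A \right)} = -1 + \frac{A}{2}$ ($z{\left(A \right)} = \frac{A - 2}{2} = \frac{-2 + A}{2} = -1 + \frac{A}{2}$)
$K z{\left(-2 \right)} + D{\left(7 \right)} = - 11374 \left(-1 + \frac{1}{2} \left(-2\right)\right) + 7 = - 11374 \left(-1 - 1\right) + 7 = \left(-11374\right) \left(-2\right) + 7 = 22748 + 7 = 22755$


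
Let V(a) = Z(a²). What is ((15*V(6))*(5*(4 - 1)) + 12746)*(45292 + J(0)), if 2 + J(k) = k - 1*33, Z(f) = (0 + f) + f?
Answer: 1310009122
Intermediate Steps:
Z(f) = 2*f (Z(f) = f + f = 2*f)
J(k) = -35 + k (J(k) = -2 + (k - 1*33) = -2 + (k - 33) = -2 + (-33 + k) = -35 + k)
V(a) = 2*a²
((15*V(6))*(5*(4 - 1)) + 12746)*(45292 + J(0)) = ((15*(2*6²))*(5*(4 - 1)) + 12746)*(45292 + (-35 + 0)) = ((15*(2*36))*(5*3) + 12746)*(45292 - 35) = ((15*72)*15 + 12746)*45257 = (1080*15 + 12746)*45257 = (16200 + 12746)*45257 = 28946*45257 = 1310009122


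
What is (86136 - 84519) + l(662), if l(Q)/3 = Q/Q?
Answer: 1620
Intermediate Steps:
l(Q) = 3 (l(Q) = 3*(Q/Q) = 3*1 = 3)
(86136 - 84519) + l(662) = (86136 - 84519) + 3 = 1617 + 3 = 1620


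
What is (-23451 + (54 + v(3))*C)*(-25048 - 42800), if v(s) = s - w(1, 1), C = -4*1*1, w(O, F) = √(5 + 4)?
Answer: 1605758616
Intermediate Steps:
w(O, F) = 3 (w(O, F) = √9 = 3)
C = -4 (C = -4*1 = -4)
v(s) = -3 + s (v(s) = s - 1*3 = s - 3 = -3 + s)
(-23451 + (54 + v(3))*C)*(-25048 - 42800) = (-23451 + (54 + (-3 + 3))*(-4))*(-25048 - 42800) = (-23451 + (54 + 0)*(-4))*(-67848) = (-23451 + 54*(-4))*(-67848) = (-23451 - 216)*(-67848) = -23667*(-67848) = 1605758616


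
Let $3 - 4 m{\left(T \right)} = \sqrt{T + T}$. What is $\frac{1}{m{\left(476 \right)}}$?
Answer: $- \frac{12}{943} - \frac{8 \sqrt{238}}{943} \approx -0.1436$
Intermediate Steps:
$m{\left(T \right)} = \frac{3}{4} - \frac{\sqrt{2} \sqrt{T}}{4}$ ($m{\left(T \right)} = \frac{3}{4} - \frac{\sqrt{T + T}}{4} = \frac{3}{4} - \frac{\sqrt{2 T}}{4} = \frac{3}{4} - \frac{\sqrt{2} \sqrt{T}}{4}$)
$\frac{1}{m{\left(476 \right)}} = \frac{1}{\frac{3}{4} - \frac{\sqrt{2} \sqrt{476}}{4}} = \frac{1}{\frac{3}{4} - \frac{\sqrt{2} \cdot 2 \sqrt{119}}{4}} = \frac{1}{\frac{3}{4} - \frac{\sqrt{238}}{2}}$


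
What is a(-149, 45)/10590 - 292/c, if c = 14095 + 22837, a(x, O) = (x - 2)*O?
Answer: -4234087/6518498 ≈ -0.64955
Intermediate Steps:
a(x, O) = O*(-2 + x) (a(x, O) = (-2 + x)*O = O*(-2 + x))
c = 36932
a(-149, 45)/10590 - 292/c = (45*(-2 - 149))/10590 - 292/36932 = (45*(-151))*(1/10590) - 292*1/36932 = -6795*1/10590 - 73/9233 = -453/706 - 73/9233 = -4234087/6518498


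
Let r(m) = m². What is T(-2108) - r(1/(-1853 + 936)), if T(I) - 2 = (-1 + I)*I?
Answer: 3738402453085/840889 ≈ 4.4458e+6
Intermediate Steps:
T(I) = 2 + I*(-1 + I) (T(I) = 2 + (-1 + I)*I = 2 + I*(-1 + I))
T(-2108) - r(1/(-1853 + 936)) = (2 + (-2108)² - 1*(-2108)) - (1/(-1853 + 936))² = (2 + 4443664 + 2108) - (1/(-917))² = 4445774 - (-1/917)² = 4445774 - 1*1/840889 = 4445774 - 1/840889 = 3738402453085/840889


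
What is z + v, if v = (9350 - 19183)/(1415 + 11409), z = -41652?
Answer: -534155081/12824 ≈ -41653.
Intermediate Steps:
v = -9833/12824 ≈ -0.76677
z + v = -41652 - 9833/12824 = -534155081/12824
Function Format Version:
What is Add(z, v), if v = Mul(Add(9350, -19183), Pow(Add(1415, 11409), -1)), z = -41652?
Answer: Rational(-534155081, 12824) ≈ -41653.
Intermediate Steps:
v = Rational(-9833, 12824) (v = Mul(-9833, Pow(12824, -1)) = Mul(-9833, Rational(1, 12824)) = Rational(-9833, 12824) ≈ -0.76677)
Add(z, v) = Add(-41652, Rational(-9833, 12824)) = Rational(-534155081, 12824)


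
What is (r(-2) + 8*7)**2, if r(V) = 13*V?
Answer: 900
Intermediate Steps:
(r(-2) + 8*7)**2 = (13*(-2) + 8*7)**2 = (-26 + 56)**2 = 30**2 = 900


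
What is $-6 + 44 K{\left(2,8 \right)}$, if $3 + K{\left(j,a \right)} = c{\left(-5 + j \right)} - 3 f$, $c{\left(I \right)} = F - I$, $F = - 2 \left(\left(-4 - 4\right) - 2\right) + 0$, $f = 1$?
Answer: $742$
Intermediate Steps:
$F = 20$ ($F = - 2 \left(-8 - 2\right) + 0 = \left(-2\right) \left(-10\right) + 0 = 20 + 0 = 20$)
$c{\left(I \right)} = 20 - I$
$K{\left(j,a \right)} = 19 - j$ ($K{\left(j,a \right)} = -3 - \left(-22 + j\right) = 19 - j$)
$-6 + 44 K{\left(2,8 \right)} = -6 + 44 \left(19 - 2\right) = -6 + 44 \cdot 17 = -6 + 748 = 742$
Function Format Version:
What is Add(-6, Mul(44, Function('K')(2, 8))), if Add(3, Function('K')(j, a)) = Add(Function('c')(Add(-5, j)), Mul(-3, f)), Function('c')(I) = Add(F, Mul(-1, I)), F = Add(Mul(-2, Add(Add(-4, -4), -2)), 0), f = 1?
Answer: 742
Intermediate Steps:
F = 20 (F = Add(Mul(-2, Add(-8, -2)), 0) = Add(Mul(-2, -10), 0) = Add(20, 0) = 20)
Function('c')(I) = Add(20, Mul(-1, I))
Function('K')(j, a) = Add(19, Mul(-1, j)) (Function('K')(j, a) = Add(-3, Add(Add(20, Mul(-1, Add(-5, j))), Mul(-3, 1))) = Add(-3, Add(Add(20, Add(5, Mul(-1, j))), -3)) = Add(-3, Add(Add(25, Mul(-1, j)), -3)) = Add(-3, Add(22, Mul(-1, j))) = Add(19, Mul(-1, j)))
Add(-6, Mul(44, Function('K')(2, 8))) = Add(-6, Mul(44, Add(19, Mul(-1, 2)))) = Add(-6, Mul(44, Add(19, -2))) = Add(-6, Mul(44, 17)) = Add(-6, 748) = 742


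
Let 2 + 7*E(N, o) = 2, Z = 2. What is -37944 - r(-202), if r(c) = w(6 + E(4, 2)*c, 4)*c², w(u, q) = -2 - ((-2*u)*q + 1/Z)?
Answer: -1894526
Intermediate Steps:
E(N, o) = 0 (E(N, o) = -2/7 + (⅐)*2 = -2/7 + 2/7 = 0)
w(u, q) = -5/2 + 2*q*u (w(u, q) = -2 - ((-2*u)*q + 1/2) = -2 - (-2*q*u + ½) = -2 - (½ - 2*q*u) = -2 + (-½ + 2*q*u) = -5/2 + 2*q*u)
r(c) = 91*c²/2 (r(c) = (-5/2 + 2*4*(6 + 0*c))*c² = (-5/2 + 2*4*(6 + 0))*c² = (-5/2 + 2*4*6)*c² = (-5/2 + 48)*c² = 91*c²/2)
-37944 - r(-202) = -37944 - 91*(-202)²/2 = -37944 - 91*40804/2 = -37944 - 1*1856582 = -37944 - 1856582 = -1894526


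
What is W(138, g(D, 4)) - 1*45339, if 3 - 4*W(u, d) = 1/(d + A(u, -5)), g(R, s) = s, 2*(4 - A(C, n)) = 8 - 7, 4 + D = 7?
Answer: -2720297/60 ≈ -45338.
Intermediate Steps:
D = 3 (D = -4 + 7 = 3)
A(C, n) = 7/2 (A(C, n) = 4 - (8 - 7)/2 = 4 - ½*1 = 4 - ½ = 7/2)
W(u, d) = ¾ - 1/(4*(7/2 + d)) (W(u, d) = ¾ - 1/(4*(d + 7/2)) = ¾ - 1/(4*(7/2 + d)))
W(138, g(D, 4)) - 1*45339 = (19 + 6*4)/(4*(7 + 2*4)) - 1*45339 = (19 + 24)/(4*(7 + 8)) - 45339 = (¼)*43/15 - 45339 = (¼)*(1/15)*43 - 45339 = 43/60 - 45339 = -2720297/60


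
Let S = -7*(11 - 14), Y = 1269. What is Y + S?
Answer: 1290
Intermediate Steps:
S = 21 (S = -7*(-3) = 21)
Y + S = 1269 + 21 = 1290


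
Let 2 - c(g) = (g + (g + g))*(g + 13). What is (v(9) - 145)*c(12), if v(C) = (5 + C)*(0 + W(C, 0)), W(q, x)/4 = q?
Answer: -322382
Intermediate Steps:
W(q, x) = 4*q
c(g) = 2 - 3*g*(13 + g) (c(g) = 2 - (g + (g + g))*(g + 13) = 2 - (g + 2*g)*(13 + g) = 2 - 3*g*(13 + g))
v(C) = 4*C*(5 + C) (v(C) = (5 + C)*(0 + 4*C) = (5 + C)*(4*C) = 4*C*(5 + C))
(v(9) - 145)*c(12) = (4*9*(5 + 9) - 145)*(2 - 39*12 - 3*12**2) = (4*9*14 - 145)*(2 - 468 - 3*144) = (504 - 145)*(2 - 468 - 432) = 359*(-898) = -322382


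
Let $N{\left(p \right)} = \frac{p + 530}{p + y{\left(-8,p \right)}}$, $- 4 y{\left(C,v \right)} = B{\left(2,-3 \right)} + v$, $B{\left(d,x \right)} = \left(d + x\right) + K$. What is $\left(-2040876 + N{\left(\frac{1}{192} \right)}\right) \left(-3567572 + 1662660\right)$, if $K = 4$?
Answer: $\frac{2228421284808704}{573} \approx 3.889 \cdot 10^{12}$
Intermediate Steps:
$B{\left(d,x \right)} = 4 + d + x$ ($B{\left(d,x \right)} = \left(d + x\right) + 4 = 4 + d + x$)
$y{\left(C,v \right)} = - \frac{3}{4} - \frac{v}{4}$ ($y{\left(C,v \right)} = - \frac{\left(4 + 2 - 3\right) + v}{4} = - \frac{3 + v}{4} = - \frac{3}{4} - \frac{v}{4}$)
$N{\left(p \right)} = \frac{530 + p}{- \frac{3}{4} + \frac{3 p}{4}}$ ($N{\left(p \right)} = \frac{p + 530}{p - \left(\frac{3}{4} + \frac{p}{4}\right)} = \frac{530 + p}{- \frac{3}{4} + \frac{3 p}{4}}$)
$\left(-2040876 + N{\left(\frac{1}{192} \right)}\right) \left(-3567572 + 1662660\right) = \left(-2040876 + \frac{4 \left(530 + \frac{1}{192}\right)}{3 \left(-1 + \frac{1}{192}\right)}\right) \left(-3567572 + 1662660\right) = \left(-2040876 + \frac{4 \left(530 + \frac{1}{192}\right)}{3 \left(-1 + \frac{1}{192}\right)}\right) \left(-1904912\right) = \left(-2040876 + \frac{4}{3} \frac{1}{- \frac{191}{192}} \cdot \frac{101761}{192}\right) \left(-1904912\right) = \left(-2040876 + \frac{4}{3} \left(- \frac{192}{191}\right) \frac{101761}{192}\right) \left(-1904912\right) = \left(-2040876 - \frac{407044}{573}\right) \left(-1904912\right) = \left(- \frac{1169828992}{573}\right) \left(-1904912\right) = \frac{2228421284808704}{573}$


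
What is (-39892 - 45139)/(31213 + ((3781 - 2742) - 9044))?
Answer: -85031/23208 ≈ -3.6639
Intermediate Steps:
(-39892 - 45139)/(31213 + ((3781 - 2742) - 9044)) = -85031/(31213 + (1039 - 9044)) = -85031/(31213 - 8005) = -85031/23208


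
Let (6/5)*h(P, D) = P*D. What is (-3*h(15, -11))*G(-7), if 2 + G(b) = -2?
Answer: -1650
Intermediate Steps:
G(b) = -4 (G(b) = -2 - 2 = -4)
h(P, D) = 5*D*P/6 (h(P, D) = 5*(P*D)/6 = 5*(D*P)/6 = 5*D*P/6)
(-3*h(15, -11))*G(-7) = -5*(-11)*15/2*(-4) = -3*(-275/2)*(-4) = (825/2)*(-4) = -1650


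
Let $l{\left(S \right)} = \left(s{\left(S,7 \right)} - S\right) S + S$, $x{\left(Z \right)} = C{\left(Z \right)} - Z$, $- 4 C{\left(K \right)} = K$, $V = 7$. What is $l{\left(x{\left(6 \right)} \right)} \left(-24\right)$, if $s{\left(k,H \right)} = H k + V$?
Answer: $-6660$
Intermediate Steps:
$s{\left(k,H \right)} = 7 + H k$ ($s{\left(k,H \right)} = H k + 7 = 7 + H k$)
$C{\left(K \right)} = - \frac{K}{4}$
$x{\left(Z \right)} = - \frac{5 Z}{4}$ ($x{\left(Z \right)} = - \frac{Z}{4} - Z = - \frac{5 Z}{4}$)
$l{\left(S \right)} = S + S \left(7 + 6 S\right)$ ($l{\left(S \right)} = \left(\left(7 + 7 S\right) - S\right) S + S = \left(7 + 6 S\right) S + S = S \left(7 + 6 S\right) + S = S + S \left(7 + 6 S\right)$)
$l{\left(x{\left(6 \right)} \right)} \left(-24\right) = 2 \left(\left(- \frac{5}{4}\right) 6\right) \left(4 + 3 \left(\left(- \frac{5}{4}\right) 6\right)\right) \left(-24\right) = 2 \left(- \frac{15}{2}\right) \left(4 + 3 \left(- \frac{15}{2}\right)\right) \left(-24\right) = 2 \left(- \frac{15}{2}\right) \left(4 - \frac{45}{2}\right) \left(-24\right) = 2 \left(- \frac{15}{2}\right) \left(- \frac{37}{2}\right) \left(-24\right) = \frac{555}{2} \left(-24\right) = -6660$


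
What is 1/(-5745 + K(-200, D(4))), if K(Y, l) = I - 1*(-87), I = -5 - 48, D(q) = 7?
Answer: -1/5711 ≈ -0.00017510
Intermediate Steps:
I = -53
K(Y, l) = 34 (K(Y, l) = -53 - 1*(-87) = -53 + 87 = 34)
1/(-5745 + K(-200, D(4))) = 1/(-5745 + 34) = 1/(-5711) = -1/5711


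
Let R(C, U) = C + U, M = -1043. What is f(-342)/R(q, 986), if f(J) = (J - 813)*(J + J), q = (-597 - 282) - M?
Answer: 79002/115 ≈ 686.97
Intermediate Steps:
q = 164 (q = (-597 - 282) - 1*(-1043) = -879 + 1043 = 164)
f(J) = 2*J*(-813 + J) (f(J) = (-813 + J)*(2*J) = 2*J*(-813 + J))
f(-342)/R(q, 986) = (2*(-342)*(-813 - 342))/(164 + 986) = (2*(-342)*(-1155))/1150 = 790020*(1/1150) = 79002/115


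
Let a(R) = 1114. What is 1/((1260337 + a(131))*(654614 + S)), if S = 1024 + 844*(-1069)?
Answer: -1/311071293698 ≈ -3.2147e-12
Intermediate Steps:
S = -901212 (S = 1024 - 902236 = -901212)
1/((1260337 + a(131))*(654614 + S)) = 1/((1260337 + 1114)*(654614 - 901212)) = 1/(1261451*(-246598)) = 1/(-311071293698) = -1/311071293698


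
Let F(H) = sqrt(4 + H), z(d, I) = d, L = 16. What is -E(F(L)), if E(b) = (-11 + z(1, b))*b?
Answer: 20*sqrt(5) ≈ 44.721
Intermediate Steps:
E(b) = -10*b (E(b) = (-11 + 1)*b = -10*b)
-E(F(L)) = -(-10)*sqrt(4 + 16) = -(-10)*sqrt(20) = -(-10)*2*sqrt(5) = -(-20)*sqrt(5) = 20*sqrt(5)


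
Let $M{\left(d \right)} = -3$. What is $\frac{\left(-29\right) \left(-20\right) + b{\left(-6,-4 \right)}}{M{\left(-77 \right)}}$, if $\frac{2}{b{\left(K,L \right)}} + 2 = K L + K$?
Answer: $- \frac{1547}{8} \approx -193.38$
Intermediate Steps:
$b{\left(K,L \right)} = \frac{2}{-2 + K + K L}$ ($b{\left(K,L \right)} = \frac{2}{-2 + \left(K L + K\right)} = \frac{2}{-2 + \left(K + K L\right)} = \frac{2}{-2 + K + K L}$)
$\frac{\left(-29\right) \left(-20\right) + b{\left(-6,-4 \right)}}{M{\left(-77 \right)}} = \frac{\left(-29\right) \left(-20\right) + \frac{2}{-2 - 6 - -24}}{-3} = \left(580 + \frac{2}{-2 - 6 + 24}\right) \left(- \frac{1}{3}\right) = \left(580 + \frac{2}{16}\right) \left(- \frac{1}{3}\right) = \left(580 + 2 \cdot \frac{1}{16}\right) \left(- \frac{1}{3}\right) = \left(580 + \frac{1}{8}\right) \left(- \frac{1}{3}\right) = \frac{4641}{8} \left(- \frac{1}{3}\right) = - \frac{1547}{8}$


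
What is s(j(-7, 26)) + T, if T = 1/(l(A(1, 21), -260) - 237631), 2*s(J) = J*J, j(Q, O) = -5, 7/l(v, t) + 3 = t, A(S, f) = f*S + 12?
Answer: 781211737/62496960 ≈ 12.500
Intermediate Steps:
A(S, f) = 12 + S*f (A(S, f) = S*f + 12 = 12 + S*f)
l(v, t) = 7/(-3 + t)
s(J) = J²/2 (s(J) = (J*J)/2 = J²/2)
T = -263/62496960 (T = 1/(7/(-3 - 260) - 237631) = 1/(7/(-263) - 237631) = 1/(7*(-1/263) - 237631) = 1/(-7/263 - 237631) = 1/(-62496960/263) = -263/62496960 ≈ -4.2082e-6)
s(j(-7, 26)) + T = (½)*(-5)² - 263/62496960 = (½)*25 - 263/62496960 = 25/2 - 263/62496960 = 781211737/62496960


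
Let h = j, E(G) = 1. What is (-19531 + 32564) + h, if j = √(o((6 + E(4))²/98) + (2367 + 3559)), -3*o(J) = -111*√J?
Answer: 13033 + √(23704 + 74*√2)/2 ≈ 13110.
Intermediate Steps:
o(J) = 37*√J (o(J) = -(-37)*√J = 37*√J)
j = √(5926 + 37*√2/2) (j = √(37*√((6 + 1)²/98) + (2367 + 3559)) = √(37*√(7²*(1/98)) + 5926) = √(37*√(49*(1/98)) + 5926) = √(37*√(½) + 5926) = √(37*(√2/2) + 5926) = √(37*√2/2 + 5926) = √(5926 + 37*√2/2) ≈ 77.150)
h = √(23704 + 74*√2)/2 ≈ 77.150
(-19531 + 32564) + h = (-19531 + 32564) + √(23704 + 74*√2)/2 = 13033 + √(23704 + 74*√2)/2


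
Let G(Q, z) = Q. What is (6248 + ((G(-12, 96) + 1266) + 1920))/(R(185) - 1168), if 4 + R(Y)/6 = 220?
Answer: 4711/64 ≈ 73.609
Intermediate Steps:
R(Y) = 1296 (R(Y) = -24 + 6*220 = -24 + 1320 = 1296)
(6248 + ((G(-12, 96) + 1266) + 1920))/(R(185) - 1168) = (6248 + ((-12 + 1266) + 1920))/(1296 - 1168) = (6248 + (1254 + 1920))/128 = (6248 + 3174)*(1/128) = 9422*(1/128) = 4711/64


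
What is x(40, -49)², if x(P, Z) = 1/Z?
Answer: 1/2401 ≈ 0.00041649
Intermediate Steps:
x(40, -49)² = (1/(-49))² = (-1/49)² = 1/2401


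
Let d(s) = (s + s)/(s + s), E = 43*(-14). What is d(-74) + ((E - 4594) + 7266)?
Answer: 2071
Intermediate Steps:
E = -602
d(s) = 1 (d(s) = (2*s)/((2*s)) = (2*s)*(1/(2*s)) = 1)
d(-74) + ((E - 4594) + 7266) = 1 + ((-602 - 4594) + 7266) = 1 + (-5196 + 7266) = 1 + 2070 = 2071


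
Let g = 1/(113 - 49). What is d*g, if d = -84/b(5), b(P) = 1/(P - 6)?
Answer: 21/16 ≈ 1.3125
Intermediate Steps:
b(P) = 1/(-6 + P)
d = 84 (d = -84/(1/(-6 + 5)) = -84/(1/(-1)) = -84/(-1) = -84*(-1) = 84)
g = 1/64 ≈ 0.015625
d*g = 84*(1/64) = 21/16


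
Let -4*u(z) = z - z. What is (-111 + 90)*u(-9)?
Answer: 0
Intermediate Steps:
u(z) = 0 (u(z) = -(z - z)/4 = -¼*0 = 0)
(-111 + 90)*u(-9) = (-111 + 90)*0 = -21*0 = 0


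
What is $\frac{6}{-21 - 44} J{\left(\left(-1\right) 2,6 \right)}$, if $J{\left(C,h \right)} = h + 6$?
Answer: $- \frac{72}{65} \approx -1.1077$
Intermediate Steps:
$J{\left(C,h \right)} = 6 + h$
$\frac{6}{-21 - 44} J{\left(\left(-1\right) 2,6 \right)} = \frac{6}{-21 - 44} \left(6 + 6\right) = \frac{6}{-65} \cdot 12 = 6 \left(- \frac{1}{65}\right) 12 = \left(- \frac{6}{65}\right) 12 = - \frac{72}{65}$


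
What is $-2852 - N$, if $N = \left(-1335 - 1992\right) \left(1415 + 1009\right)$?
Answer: $8061796$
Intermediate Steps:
$N = -8064648$ ($N = \left(-3327\right) 2424 = -8064648$)
$-2852 - N = -2852 - -8064648 = -2852 + 8064648 = 8061796$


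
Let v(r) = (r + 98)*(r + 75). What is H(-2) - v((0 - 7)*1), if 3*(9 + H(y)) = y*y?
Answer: -18587/3 ≈ -6195.7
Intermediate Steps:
H(y) = -9 + y²/3 (H(y) = -9 + (y*y)/3 = -9 + y²/3)
v(r) = (75 + r)*(98 + r) (v(r) = (98 + r)*(75 + r) = (75 + r)*(98 + r))
H(-2) - v((0 - 7)*1) = (-9 + (⅓)*(-2)²) - (7350 + ((0 - 7)*1)² + 173*((0 - 7)*1)) = (-9 + (⅓)*4) - (7350 + (-7*1)² + 173*(-7*1)) = (-9 + 4/3) - (7350 + (-7)² + 173*(-7)) = -23/3 - (7350 + 49 - 1211) = -23/3 - 1*6188 = -23/3 - 6188 = -18587/3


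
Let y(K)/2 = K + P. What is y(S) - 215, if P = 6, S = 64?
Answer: -75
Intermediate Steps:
y(K) = 12 + 2*K (y(K) = 2*(K + 6) = 2*(6 + K) = 12 + 2*K)
y(S) - 215 = (12 + 2*64) - 215 = (12 + 128) - 215 = 140 - 215 = -75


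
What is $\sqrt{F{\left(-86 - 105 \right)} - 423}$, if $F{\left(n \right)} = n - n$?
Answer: $3 i \sqrt{47} \approx 20.567 i$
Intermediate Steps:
$F{\left(n \right)} = 0$
$\sqrt{F{\left(-86 - 105 \right)} - 423} = \sqrt{0 - 423} = \sqrt{-423} = 3 i \sqrt{47}$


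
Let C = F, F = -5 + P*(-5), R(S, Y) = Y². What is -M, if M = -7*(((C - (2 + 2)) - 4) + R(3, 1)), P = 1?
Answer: -119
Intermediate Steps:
F = -10 (F = -5 + 1*(-5) = -5 - 5 = -10)
C = -10
M = 119 (M = -7*(((-10 - (2 + 2)) - 4) + 1²) = -7*(((-10 - 1*4) - 4) + 1) = -7*(((-10 - 4) - 4) + 1) = -7*((-14 - 4) + 1) = -7*(-18 + 1) = -7*(-17) = 119)
-M = -1*119 = -119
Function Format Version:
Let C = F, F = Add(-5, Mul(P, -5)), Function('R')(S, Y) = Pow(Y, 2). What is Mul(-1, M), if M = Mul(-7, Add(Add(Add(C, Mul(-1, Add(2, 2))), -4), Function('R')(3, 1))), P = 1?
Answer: -119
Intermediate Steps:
F = -10 (F = Add(-5, Mul(1, -5)) = Add(-5, -5) = -10)
C = -10
M = 119 (M = Mul(-7, Add(Add(Add(-10, Mul(-1, Add(2, 2))), -4), Pow(1, 2))) = Mul(-7, Add(Add(Add(-10, Mul(-1, 4)), -4), 1)) = Mul(-7, Add(Add(Add(-10, -4), -4), 1)) = Mul(-7, Add(Add(-14, -4), 1)) = Mul(-7, Add(-18, 1)) = Mul(-7, -17) = 119)
Mul(-1, M) = Mul(-1, 119) = -119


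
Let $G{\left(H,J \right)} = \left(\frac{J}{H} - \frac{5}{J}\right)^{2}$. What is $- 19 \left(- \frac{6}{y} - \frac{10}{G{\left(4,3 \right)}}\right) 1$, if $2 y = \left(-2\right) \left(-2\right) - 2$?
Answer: $\frac{41154}{121} \approx 340.12$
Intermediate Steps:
$G{\left(H,J \right)} = \left(- \frac{5}{J} + \frac{J}{H}\right)^{2}$
$y = 1$ ($y = \frac{\left(-2\right) \left(-2\right) - 2}{2} = \frac{4 - 2}{2} = \frac{1}{2} \cdot 2 = 1$)
$- 19 \left(- \frac{6}{y} - \frac{10}{G{\left(4,3 \right)}}\right) 1 = - 19 \left(- \frac{6}{1} - \frac{10}{\frac{1}{16} \cdot \frac{1}{9} \left(- 3^{2} + 5 \cdot 4\right)^{2}}\right) 1 = - 19 \left(\left(-6\right) 1 - \frac{10}{\frac{1}{16} \cdot \frac{1}{9} \left(\left(-1\right) 9 + 20\right)^{2}}\right) 1 = - 19 \left(-6 - \frac{10}{\frac{1}{16} \cdot \frac{1}{9} \left(-9 + 20\right)^{2}}\right) 1 = - 19 \left(-6 - \frac{10}{\frac{1}{16} \cdot \frac{1}{9} \cdot 11^{2}}\right) 1 = - 19 \left(-6 - \frac{10}{\frac{1}{16} \cdot \frac{1}{9} \cdot 121}\right) 1 = - 19 \left(-6 - \frac{10}{\frac{121}{144}}\right) 1 = - 19 \left(-6 - \frac{1440}{121}\right) 1 = \left(-19\right) \left(- \frac{2166}{121}\right) 1 = \frac{41154}{121} \cdot 1 = \frac{41154}{121}$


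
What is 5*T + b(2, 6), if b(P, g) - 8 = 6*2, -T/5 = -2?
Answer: 70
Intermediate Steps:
T = 10 (T = -5*(-2) = 10)
b(P, g) = 20 (b(P, g) = 8 + 6*2 = 8 + 12 = 20)
5*T + b(2, 6) = 5*10 + 20 = 50 + 20 = 70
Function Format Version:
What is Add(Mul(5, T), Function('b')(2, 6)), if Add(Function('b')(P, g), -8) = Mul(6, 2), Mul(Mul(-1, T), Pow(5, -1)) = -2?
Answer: 70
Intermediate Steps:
T = 10 (T = Mul(-5, -2) = 10)
Function('b')(P, g) = 20 (Function('b')(P, g) = Add(8, Mul(6, 2)) = Add(8, 12) = 20)
Add(Mul(5, T), Function('b')(2, 6)) = Add(Mul(5, 10), 20) = Add(50, 20) = 70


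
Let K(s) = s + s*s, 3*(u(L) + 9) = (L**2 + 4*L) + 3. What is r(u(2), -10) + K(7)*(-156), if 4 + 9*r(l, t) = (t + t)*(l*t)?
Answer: -26476/3 ≈ -8825.3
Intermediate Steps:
u(L) = -8 + L**2/3 + 4*L/3 (u(L) = -9 + ((L**2 + 4*L) + 3)/3 = -9 + (3 + L**2 + 4*L)/3 = -9 + (1 + L**2/3 + 4*L/3) = -8 + L**2/3 + 4*L/3)
K(s) = s + s**2
r(l, t) = -4/9 + 2*l*t**2/9 (r(l, t) = -4/9 + ((t + t)*(l*t))/9 = -4/9 + ((2*t)*(l*t))/9 = -4/9 + (2*l*t**2)/9 = -4/9 + 2*l*t**2/9)
r(u(2), -10) + K(7)*(-156) = (-4/9 + (2/9)*(-8 + (1/3)*2**2 + (4/3)*2)*(-10)**2) + (7*(1 + 7))*(-156) = (-4/9 + (2/9)*(-8 + (1/3)*4 + 8/3)*100) + (7*8)*(-156) = (-4/9 + (2/9)*(-8 + 4/3 + 8/3)*100) + 56*(-156) = (-4/9 + (2/9)*(-4)*100) - 8736 = (-4/9 - 800/9) - 8736 = -268/3 - 8736 = -26476/3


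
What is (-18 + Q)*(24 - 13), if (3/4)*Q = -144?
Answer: -2310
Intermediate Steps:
Q = -192 (Q = (4/3)*(-144) = -192)
(-18 + Q)*(24 - 13) = (-18 - 192)*(24 - 13) = -210*11 = -2310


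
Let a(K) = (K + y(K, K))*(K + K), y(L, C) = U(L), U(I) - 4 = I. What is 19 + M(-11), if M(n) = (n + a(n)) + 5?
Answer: 409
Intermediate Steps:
U(I) = 4 + I
y(L, C) = 4 + L
a(K) = 2*K*(4 + 2*K) (a(K) = (K + (4 + K))*(K + K) = (4 + 2*K)*(2*K) = 2*K*(4 + 2*K))
M(n) = 5 + n + 4*n*(2 + n) (M(n) = (n + 4*n*(2 + n)) + 5 = 5 + n + 4*n*(2 + n))
19 + M(-11) = 19 + (5 - 11 + 4*(-11)*(2 - 11)) = 19 + (5 - 11 + 4*(-11)*(-9)) = 19 + (5 - 11 + 396) = 19 + 390 = 409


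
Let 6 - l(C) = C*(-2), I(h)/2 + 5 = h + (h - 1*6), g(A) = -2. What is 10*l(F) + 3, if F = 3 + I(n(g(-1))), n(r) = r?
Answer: -477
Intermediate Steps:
I(h) = -22 + 4*h (I(h) = -10 + 2*(h + (h - 1*6)) = -10 + 2*(h + (h - 6)) = -10 + 2*(h + (-6 + h)) = -10 + 2*(-6 + 2*h) = -10 + (-12 + 4*h) = -22 + 4*h)
F = -27 (F = 3 + (-22 + 4*(-2)) = 3 + (-22 - 8) = 3 - 30 = -27)
l(C) = 6 + 2*C (l(C) = 6 - C*(-2) = 6 - (-2)*C = 6 + 2*C)
10*l(F) + 3 = 10*(6 + 2*(-27)) + 3 = 10*(6 - 54) + 3 = 10*(-48) + 3 = -480 + 3 = -477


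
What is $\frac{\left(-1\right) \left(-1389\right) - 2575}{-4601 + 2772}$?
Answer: $\frac{1186}{1829} \approx 0.64844$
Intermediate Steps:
$\frac{\left(-1\right) \left(-1389\right) - 2575}{-4601 + 2772} = \frac{1389 - 2575}{-1829} = \left(-1186\right) \left(- \frac{1}{1829}\right) = \frac{1186}{1829}$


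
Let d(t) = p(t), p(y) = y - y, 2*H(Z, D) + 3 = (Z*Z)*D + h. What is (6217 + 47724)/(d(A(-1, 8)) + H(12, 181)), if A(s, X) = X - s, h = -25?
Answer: 53941/13018 ≈ 4.1436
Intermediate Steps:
H(Z, D) = -14 + D*Z**2/2 (H(Z, D) = -3/2 + ((Z*Z)*D - 25)/2 = -3/2 + (Z**2*D - 25)/2 = -3/2 + (D*Z**2 - 25)/2 = -3/2 + (-25 + D*Z**2)/2 = -3/2 + (-25/2 + D*Z**2/2) = -14 + D*Z**2/2)
p(y) = 0
d(t) = 0
(6217 + 47724)/(d(A(-1, 8)) + H(12, 181)) = (6217 + 47724)/(0 + (-14 + (1/2)*181*12**2)) = 53941/(0 + (-14 + (1/2)*181*144)) = 53941/(0 + (-14 + 13032)) = 53941/(0 + 13018) = 53941/13018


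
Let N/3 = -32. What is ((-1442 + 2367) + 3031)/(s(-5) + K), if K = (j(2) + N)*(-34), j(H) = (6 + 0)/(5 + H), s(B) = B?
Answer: 1204/983 ≈ 1.2248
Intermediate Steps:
N = -96 (N = 3*(-32) = -96)
j(H) = 6/(5 + H)
K = 22644/7 (K = (6/(5 + 2) - 96)*(-34) = (6/7 - 96)*(-34) = -666/7*(-34) = 22644/7 ≈ 3234.9)
((-1442 + 2367) + 3031)/(s(-5) + K) = ((-1442 + 2367) + 3031)/(-5 + 22644/7) = (925 + 3031)/(22609/7) = 3956*(7/22609) = 1204/983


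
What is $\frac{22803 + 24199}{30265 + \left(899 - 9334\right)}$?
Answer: $\frac{23501}{10915} \approx 2.1531$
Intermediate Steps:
$\frac{22803 + 24199}{30265 + \left(899 - 9334\right)} = \frac{47002}{30265 + \left(899 - 9334\right)} = \frac{47002}{30265 - 8435} = \frac{47002}{21830} = 47002 \cdot \frac{1}{21830} = \frac{23501}{10915}$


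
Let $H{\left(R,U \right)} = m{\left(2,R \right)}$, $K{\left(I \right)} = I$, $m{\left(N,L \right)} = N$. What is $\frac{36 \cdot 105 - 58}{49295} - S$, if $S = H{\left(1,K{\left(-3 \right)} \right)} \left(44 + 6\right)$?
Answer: $- \frac{4925778}{49295} \approx -99.924$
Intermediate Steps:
$H{\left(R,U \right)} = 2$
$S = 100$ ($S = 2 \left(44 + 6\right) = 2 \cdot 50 = 100$)
$\frac{36 \cdot 105 - 58}{49295} - S = \frac{36 \cdot 105 - 58}{49295} - 100 = \left(3780 - 58\right) \frac{1}{49295} - 100 = 3722 \cdot \frac{1}{49295} - 100 = \frac{3722}{49295} - 100 = - \frac{4925778}{49295}$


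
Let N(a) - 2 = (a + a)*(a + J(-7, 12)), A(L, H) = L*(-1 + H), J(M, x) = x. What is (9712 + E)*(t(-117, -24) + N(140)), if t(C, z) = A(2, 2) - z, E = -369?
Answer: 397899684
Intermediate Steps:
t(C, z) = 2 - z (t(C, z) = 2*(-1 + 2) - z = 2*1 - z = 2 - z)
N(a) = 2 + 2*a*(12 + a) (N(a) = 2 + (a + a)*(a + 12) = 2 + (2*a)*(12 + a) = 2 + 2*a*(12 + a))
(9712 + E)*(t(-117, -24) + N(140)) = (9712 - 369)*((2 - 1*(-24)) + (2 + 2*140² + 24*140)) = 9343*((2 + 24) + (2 + 2*19600 + 3360)) = 9343*(26 + (2 + 39200 + 3360)) = 9343*(26 + 42562) = 9343*42588 = 397899684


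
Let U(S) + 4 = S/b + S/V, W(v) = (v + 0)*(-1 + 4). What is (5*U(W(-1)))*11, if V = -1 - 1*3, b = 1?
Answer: -1375/4 ≈ -343.75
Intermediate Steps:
W(v) = 3*v (W(v) = v*3 = 3*v)
V = -4 (V = -1 - 3 = -4)
U(S) = -4 + 3*S/4 (U(S) = -4 + (S/1 + S/(-4)) = -4 + (S*1 + S*(-1/4)) = -4 + (S - S/4) = -4 + 3*S/4)
(5*U(W(-1)))*11 = (5*(-4 + 3*(3*(-1))/4))*11 = (5*(-4 + (3/4)*(-3)))*11 = (5*(-4 - 9/4))*11 = (5*(-25/4))*11 = -125/4*11 = -1375/4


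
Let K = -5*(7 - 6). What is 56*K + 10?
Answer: -270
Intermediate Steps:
K = -5 (K = -5*1 = -5)
56*K + 10 = 56*(-5) + 10 = -280 + 10 = -270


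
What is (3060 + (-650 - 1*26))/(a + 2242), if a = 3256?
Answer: 1192/2749 ≈ 0.43361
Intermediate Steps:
(3060 + (-650 - 1*26))/(a + 2242) = (3060 + (-650 - 1*26))/(3256 + 2242) = (3060 + (-650 - 26))/5498 = (3060 - 676)*(1/5498) = 2384*(1/5498) = 1192/2749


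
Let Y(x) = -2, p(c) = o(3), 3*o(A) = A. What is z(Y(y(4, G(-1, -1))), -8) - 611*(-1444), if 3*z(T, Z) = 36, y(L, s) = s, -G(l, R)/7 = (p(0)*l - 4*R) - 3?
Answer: 882296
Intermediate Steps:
o(A) = A/3
p(c) = 1 (p(c) = (1/3)*3 = 1)
G(l, R) = 21 - 7*l + 28*R (G(l, R) = -7*((1*l - 4*R) - 3) = -7*((l - 4*R) - 3) = -7*(-3 + l - 4*R) = 21 - 7*l + 28*R)
z(T, Z) = 12 (z(T, Z) = (1/3)*36 = 12)
z(Y(y(4, G(-1, -1))), -8) - 611*(-1444) = 12 - 611*(-1444) = 12 + 882284 = 882296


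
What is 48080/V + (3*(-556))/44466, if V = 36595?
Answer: 69229494/54241109 ≈ 1.2763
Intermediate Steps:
48080/V + (3*(-556))/44466 = 48080/36595 + (3*(-556))/44466 = 48080*(1/36595) - 1668*1/44466 = 9616/7319 - 278/7411 = 69229494/54241109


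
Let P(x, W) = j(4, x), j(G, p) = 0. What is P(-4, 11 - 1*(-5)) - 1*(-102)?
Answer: 102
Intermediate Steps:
P(x, W) = 0
P(-4, 11 - 1*(-5)) - 1*(-102) = 0 - 1*(-102) = 0 + 102 = 102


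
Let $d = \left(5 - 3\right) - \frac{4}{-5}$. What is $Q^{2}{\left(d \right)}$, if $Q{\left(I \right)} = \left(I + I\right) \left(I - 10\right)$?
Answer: $\frac{1016064}{625} \approx 1625.7$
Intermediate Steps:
$d = \frac{14}{5}$ ($d = 2 - - \frac{4}{5} = 2 + \frac{4}{5} = \frac{14}{5} \approx 2.8$)
$Q{\left(I \right)} = 2 I \left(-10 + I\right)$
$Q^{2}{\left(d \right)} = \left(2 \cdot \frac{14}{5} \left(-10 + \frac{14}{5}\right)\right)^{2} = \left(2 \cdot \frac{14}{5} \left(- \frac{36}{5}\right)\right)^{2} = \left(- \frac{1008}{25}\right)^{2} = \frac{1016064}{625}$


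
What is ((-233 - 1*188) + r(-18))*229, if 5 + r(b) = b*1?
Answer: -101676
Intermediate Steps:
r(b) = -5 + b (r(b) = -5 + b*1 = -5 + b)
((-233 - 1*188) + r(-18))*229 = ((-233 - 1*188) + (-5 - 18))*229 = ((-233 - 188) - 23)*229 = (-421 - 23)*229 = -444*229 = -101676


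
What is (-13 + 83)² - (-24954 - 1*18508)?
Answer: 48362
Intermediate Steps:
(-13 + 83)² - (-24954 - 1*18508) = 70² - (-24954 - 18508) = 4900 - 1*(-43462) = 4900 + 43462 = 48362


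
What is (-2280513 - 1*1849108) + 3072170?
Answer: -1057451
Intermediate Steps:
(-2280513 - 1*1849108) + 3072170 = (-2280513 - 1849108) + 3072170 = -4129621 + 3072170 = -1057451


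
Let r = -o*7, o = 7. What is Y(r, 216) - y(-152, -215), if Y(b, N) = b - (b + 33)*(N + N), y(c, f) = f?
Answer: 7078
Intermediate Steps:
r = -49 (r = -1*7*7 = -7*7 = -49)
Y(b, N) = b - 2*N*(33 + b) (Y(b, N) = b - (33 + b)*2*N = b - 2*N*(33 + b))
Y(r, 216) - y(-152, -215) = (-49 - 66*216 - 2*216*(-49)) - 1*(-215) = (-49 - 14256 + 21168) + 215 = 6863 + 215 = 7078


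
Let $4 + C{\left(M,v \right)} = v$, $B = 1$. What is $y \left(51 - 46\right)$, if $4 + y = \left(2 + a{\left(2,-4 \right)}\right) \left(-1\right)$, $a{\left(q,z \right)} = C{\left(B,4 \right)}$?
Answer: $-30$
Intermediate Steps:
$C{\left(M,v \right)} = -4 + v$
$a{\left(q,z \right)} = 0$ ($a{\left(q,z \right)} = -4 + 4 = 0$)
$y = -6$ ($y = -4 + \left(2 + 0\right) \left(-1\right) = -4 + 2 \left(-1\right) = -4 - 2 = -6$)
$y \left(51 - 46\right) = - 6 \left(51 - 46\right) = \left(-6\right) 5 = -30$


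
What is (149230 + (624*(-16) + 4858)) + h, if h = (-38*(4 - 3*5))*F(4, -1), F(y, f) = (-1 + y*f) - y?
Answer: 140342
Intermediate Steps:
F(y, f) = -1 - y + f*y (F(y, f) = (-1 + f*y) - y = -1 - y + f*y)
h = -3762 (h = (-38*(4 - 3*5))*(-1 - 1*4 - 1*4) = (-38*(4 - 15))*(-1 - 4 - 4) = -38*(-11)*(-9) = 418*(-9) = -3762)
(149230 + (624*(-16) + 4858)) + h = (149230 + (624*(-16) + 4858)) - 3762 = (149230 + (-9984 + 4858)) - 3762 = (149230 - 5126) - 3762 = 144104 - 3762 = 140342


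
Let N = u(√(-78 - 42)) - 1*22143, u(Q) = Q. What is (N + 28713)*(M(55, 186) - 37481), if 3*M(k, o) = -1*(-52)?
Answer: -246136290 - 224782*I*√30/3 ≈ -2.4614e+8 - 4.1039e+5*I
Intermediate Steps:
M(k, o) = 52/3 (M(k, o) = (-1*(-52))/3 = (⅓)*52 = 52/3)
N = -22143 + 2*I*√30 (N = √(-78 - 42) - 1*22143 = √(-120) - 22143 = 2*I*√30 - 22143 = -22143 + 2*I*√30 ≈ -22143.0 + 10.954*I)
(N + 28713)*(M(55, 186) - 37481) = ((-22143 + 2*I*√30) + 28713)*(52/3 - 37481) = (6570 + 2*I*√30)*(-112391/3) = -246136290 - 224782*I*√30/3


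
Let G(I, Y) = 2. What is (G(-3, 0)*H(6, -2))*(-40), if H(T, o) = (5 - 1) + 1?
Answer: -400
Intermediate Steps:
H(T, o) = 5 (H(T, o) = 4 + 1 = 5)
(G(-3, 0)*H(6, -2))*(-40) = (2*5)*(-40) = 10*(-40) = -400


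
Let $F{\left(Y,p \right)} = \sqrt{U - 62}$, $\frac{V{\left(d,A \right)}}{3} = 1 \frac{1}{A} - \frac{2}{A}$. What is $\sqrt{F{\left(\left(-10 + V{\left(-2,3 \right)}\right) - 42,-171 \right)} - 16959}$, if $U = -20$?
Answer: $\sqrt{-16959 + i \sqrt{82}} \approx 0.0348 + 130.23 i$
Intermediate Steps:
$V{\left(d,A \right)} = - \frac{3}{A}$ ($V{\left(d,A \right)} = 3 \left(1 \frac{1}{A} - \frac{2}{A}\right) = 3 \left(\frac{1}{A} - \frac{2}{A}\right) = 3 \left(- \frac{1}{A}\right) = - \frac{3}{A}$)
$F{\left(Y,p \right)} = i \sqrt{82}$ ($F{\left(Y,p \right)} = \sqrt{-20 - 62} = \sqrt{-82} = i \sqrt{82}$)
$\sqrt{F{\left(\left(-10 + V{\left(-2,3 \right)}\right) - 42,-171 \right)} - 16959} = \sqrt{i \sqrt{82} - 16959} = \sqrt{-16959 + i \sqrt{82}}$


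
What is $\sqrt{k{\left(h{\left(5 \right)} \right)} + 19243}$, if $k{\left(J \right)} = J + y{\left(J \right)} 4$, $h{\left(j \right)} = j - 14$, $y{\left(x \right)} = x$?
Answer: $\sqrt{19198} \approx 138.56$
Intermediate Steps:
$h{\left(j \right)} = -14 + j$
$k{\left(J \right)} = 5 J$ ($k{\left(J \right)} = J + J 4 = J + 4 J = 5 J$)
$\sqrt{k{\left(h{\left(5 \right)} \right)} + 19243} = \sqrt{5 \left(-14 + 5\right) + 19243} = \sqrt{5 \left(-9\right) + 19243} = \sqrt{-45 + 19243} = \sqrt{19198}$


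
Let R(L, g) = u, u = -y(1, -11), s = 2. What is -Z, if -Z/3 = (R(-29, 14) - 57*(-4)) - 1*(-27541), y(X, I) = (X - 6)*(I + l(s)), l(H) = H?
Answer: 83172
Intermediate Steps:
y(X, I) = (-6 + X)*(2 + I) (y(X, I) = (X - 6)*(I + 2) = (-6 + X)*(2 + I))
u = -45 (u = -(-12 - 6*(-11) + 2*1 - 11*1) = -(-12 + 66 + 2 - 11) = -1*45 = -45)
R(L, g) = -45
Z = -83172 (Z = -3*((-45 - 57*(-4)) - 1*(-27541)) = -3*((-45 + 228) + 27541) = -3*(183 + 27541) = -3*27724 = -83172)
-Z = -1*(-83172) = 83172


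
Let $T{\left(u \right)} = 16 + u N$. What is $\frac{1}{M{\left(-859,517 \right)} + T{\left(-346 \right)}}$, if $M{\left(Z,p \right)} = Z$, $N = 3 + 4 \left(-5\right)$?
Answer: $\frac{1}{5039} \approx 0.00019845$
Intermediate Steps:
$N = -17$ ($N = 3 - 20 = -17$)
$T{\left(u \right)} = 16 - 17 u$ ($T{\left(u \right)} = 16 + u \left(-17\right) = 16 - 17 u$)
$\frac{1}{M{\left(-859,517 \right)} + T{\left(-346 \right)}} = \frac{1}{-859 + \left(16 - -5882\right)} = \frac{1}{-859 + \left(16 + 5882\right)} = \frac{1}{-859 + 5898} = \frac{1}{5039}$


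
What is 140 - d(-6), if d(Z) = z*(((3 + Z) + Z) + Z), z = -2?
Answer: 110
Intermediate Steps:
d(Z) = -6 - 6*Z (d(Z) = -2*(((3 + Z) + Z) + Z) = -2*((3 + 2*Z) + Z) = -2*(3 + 3*Z) = -6 - 6*Z)
140 - d(-6) = 140 - (-6 - 6*(-6)) = 140 - (-6 + 36) = 140 - 1*30 = 140 - 30 = 110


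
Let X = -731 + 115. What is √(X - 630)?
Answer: I*√1246 ≈ 35.299*I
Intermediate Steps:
X = -616
√(X - 630) = √(-616 - 630) = √(-1246) = I*√1246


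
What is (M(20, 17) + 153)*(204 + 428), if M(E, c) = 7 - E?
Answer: 88480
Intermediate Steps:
(M(20, 17) + 153)*(204 + 428) = ((7 - 1*20) + 153)*(204 + 428) = ((7 - 20) + 153)*632 = (-13 + 153)*632 = 140*632 = 88480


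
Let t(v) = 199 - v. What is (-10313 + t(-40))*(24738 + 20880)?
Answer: -459555732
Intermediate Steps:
(-10313 + t(-40))*(24738 + 20880) = (-10313 + (199 - 1*(-40)))*(24738 + 20880) = (-10313 + (199 + 40))*45618 = (-10313 + 239)*45618 = -10074*45618 = -459555732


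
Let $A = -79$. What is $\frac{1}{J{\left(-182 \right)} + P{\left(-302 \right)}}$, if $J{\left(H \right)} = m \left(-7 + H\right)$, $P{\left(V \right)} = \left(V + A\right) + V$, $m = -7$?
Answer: $\frac{1}{640} \approx 0.0015625$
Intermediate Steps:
$P{\left(V \right)} = -79 + 2 V$ ($P{\left(V \right)} = \left(V - 79\right) + V = \left(-79 + V\right) + V = -79 + 2 V$)
$J{\left(H \right)} = 49 - 7 H$ ($J{\left(H \right)} = - 7 \left(-7 + H\right) = 49 - 7 H$)
$\frac{1}{J{\left(-182 \right)} + P{\left(-302 \right)}} = \frac{1}{\left(49 - -1274\right) + \left(-79 + 2 \left(-302\right)\right)} = \frac{1}{\left(49 + 1274\right) - 683} = \frac{1}{1323 - 683} = \frac{1}{640}$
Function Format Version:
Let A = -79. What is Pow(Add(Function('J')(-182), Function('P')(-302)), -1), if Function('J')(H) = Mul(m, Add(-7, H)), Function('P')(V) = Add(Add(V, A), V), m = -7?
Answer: Rational(1, 640) ≈ 0.0015625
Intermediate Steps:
Function('P')(V) = Add(-79, Mul(2, V)) (Function('P')(V) = Add(Add(V, -79), V) = Add(Add(-79, V), V) = Add(-79, Mul(2, V)))
Function('J')(H) = Add(49, Mul(-7, H)) (Function('J')(H) = Mul(-7, Add(-7, H)) = Add(49, Mul(-7, H)))
Pow(Add(Function('J')(-182), Function('P')(-302)), -1) = Pow(Add(Add(49, Mul(-7, -182)), Add(-79, Mul(2, -302))), -1) = Pow(Add(Add(49, 1274), Add(-79, -604)), -1) = Pow(Add(1323, -683), -1) = Pow(640, -1) = Rational(1, 640)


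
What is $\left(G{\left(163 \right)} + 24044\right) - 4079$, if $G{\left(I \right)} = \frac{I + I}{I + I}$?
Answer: $19966$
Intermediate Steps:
$G{\left(I \right)} = 1$ ($G{\left(I \right)} = \frac{2 I}{2 I} = 2 I \frac{1}{2 I} = 1$)
$\left(G{\left(163 \right)} + 24044\right) - 4079 = \left(1 + 24044\right) - 4079 = 24045 - 4079 = 19966$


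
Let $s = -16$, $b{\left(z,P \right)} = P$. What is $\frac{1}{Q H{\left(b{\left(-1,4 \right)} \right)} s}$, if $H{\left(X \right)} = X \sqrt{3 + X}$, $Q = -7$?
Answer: $\frac{\sqrt{7}}{3136} \approx 0.00084367$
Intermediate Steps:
$\frac{1}{Q H{\left(b{\left(-1,4 \right)} \right)} s} = \frac{1}{- 7 \cdot 4 \sqrt{3 + 4} \left(-16\right)} = \frac{1}{- 7 \cdot 4 \sqrt{7} \left(-16\right)} = \frac{1}{- 28 \sqrt{7} \left(-16\right)} = \frac{1}{448 \sqrt{7}} = \frac{\sqrt{7}}{3136}$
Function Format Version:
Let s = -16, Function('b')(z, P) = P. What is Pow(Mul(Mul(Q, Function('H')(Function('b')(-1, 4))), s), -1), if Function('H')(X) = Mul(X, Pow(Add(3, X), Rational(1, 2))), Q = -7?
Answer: Mul(Rational(1, 3136), Pow(7, Rational(1, 2))) ≈ 0.00084367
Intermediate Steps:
Pow(Mul(Mul(Q, Function('H')(Function('b')(-1, 4))), s), -1) = Pow(Mul(Mul(-7, Mul(4, Pow(Add(3, 4), Rational(1, 2)))), -16), -1) = Pow(Mul(Mul(-7, Mul(4, Pow(7, Rational(1, 2)))), -16), -1) = Pow(Mul(Mul(-28, Pow(7, Rational(1, 2))), -16), -1) = Pow(Mul(448, Pow(7, Rational(1, 2))), -1) = Mul(Rational(1, 3136), Pow(7, Rational(1, 2)))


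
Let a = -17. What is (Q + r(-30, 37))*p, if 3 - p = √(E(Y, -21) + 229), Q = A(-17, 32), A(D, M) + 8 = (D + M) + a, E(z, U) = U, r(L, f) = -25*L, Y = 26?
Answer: 2220 - 2960*√13 ≈ -8452.4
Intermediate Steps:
A(D, M) = -25 + D + M (A(D, M) = -8 + ((D + M) - 17) = -8 + (-17 + D + M) = -25 + D + M)
Q = -10 (Q = -25 - 17 + 32 = -10)
p = 3 - 4*√13 (p = 3 - √(-21 + 229) = 3 - √208 = 3 - 4*√13 ≈ -11.422)
(Q + r(-30, 37))*p = (-10 - 25*(-30))*(3 - 4*√13) = (-10 + 750)*(3 - 4*√13) = 740*(3 - 4*√13) = 2220 - 2960*√13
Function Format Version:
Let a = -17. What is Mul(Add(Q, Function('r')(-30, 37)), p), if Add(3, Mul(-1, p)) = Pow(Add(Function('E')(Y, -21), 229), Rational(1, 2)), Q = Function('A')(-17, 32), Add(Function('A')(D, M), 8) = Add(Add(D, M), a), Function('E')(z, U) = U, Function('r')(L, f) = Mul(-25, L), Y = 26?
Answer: Add(2220, Mul(-2960, Pow(13, Rational(1, 2)))) ≈ -8452.4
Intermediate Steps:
Function('A')(D, M) = Add(-25, D, M) (Function('A')(D, M) = Add(-8, Add(Add(D, M), -17)) = Add(-8, Add(-17, D, M)) = Add(-25, D, M))
Q = -10 (Q = Add(-25, -17, 32) = -10)
p = Add(3, Mul(-4, Pow(13, Rational(1, 2)))) (p = Add(3, Mul(-1, Pow(Add(-21, 229), Rational(1, 2)))) = Add(3, Mul(-1, Pow(208, Rational(1, 2)))) = Add(3, Mul(-1, Mul(4, Pow(13, Rational(1, 2))))) = Add(3, Mul(-4, Pow(13, Rational(1, 2)))) ≈ -11.422)
Mul(Add(Q, Function('r')(-30, 37)), p) = Mul(Add(-10, Mul(-25, -30)), Add(3, Mul(-4, Pow(13, Rational(1, 2))))) = Mul(Add(-10, 750), Add(3, Mul(-4, Pow(13, Rational(1, 2))))) = Mul(740, Add(3, Mul(-4, Pow(13, Rational(1, 2))))) = Add(2220, Mul(-2960, Pow(13, Rational(1, 2))))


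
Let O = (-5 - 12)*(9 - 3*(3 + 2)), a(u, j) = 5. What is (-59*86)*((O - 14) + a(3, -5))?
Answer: -471882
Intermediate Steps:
O = 102 (O = -17*(9 - 3*5) = -17*(9 - 15) = -17*(-6) = 102)
(-59*86)*((O - 14) + a(3, -5)) = (-59*86)*((102 - 14) + 5) = -5074*(88 + 5) = -5074*93 = -471882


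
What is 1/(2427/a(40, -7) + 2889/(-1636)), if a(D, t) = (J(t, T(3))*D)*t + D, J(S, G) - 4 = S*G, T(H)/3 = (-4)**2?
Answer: -12679000/22058869 ≈ -0.57478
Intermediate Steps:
T(H) = 48 (T(H) = 3*(-4)**2 = 3*16 = 48)
J(S, G) = 4 + G*S (J(S, G) = 4 + S*G = 4 + G*S)
a(D, t) = D + D*t*(4 + 48*t) (a(D, t) = ((4 + 48*t)*D)*t + D = (D*(4 + 48*t))*t + D = D*t*(4 + 48*t) + D = D + D*t*(4 + 48*t))
1/(2427/a(40, -7) + 2889/(-1636)) = 1/(2427/((40*(1 + 4*(-7)*(1 + 12*(-7))))) + 2889/(-1636)) = 1/(2427/((40*(1 + 4*(-7)*(1 - 84)))) + 2889*(-1/1636)) = 1/(2427/((40*(1 + 4*(-7)*(-83)))) - 2889/1636) = 1/(2427/((40*(1 + 2324))) - 2889/1636) = 1/(2427/((40*2325)) - 2889/1636) = 1/(2427/93000 - 2889/1636) = 1/(2427*(1/93000) - 2889/1636) = 1/(809/31000 - 2889/1636) = 1/(-22058869/12679000) = -12679000/22058869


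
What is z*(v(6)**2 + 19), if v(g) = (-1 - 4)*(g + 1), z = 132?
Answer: 164208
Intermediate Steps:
v(g) = -5 - 5*g (v(g) = -5*(1 + g) = -5 - 5*g)
z*(v(6)**2 + 19) = 132*((-5 - 5*6)**2 + 19) = 132*((-5 - 30)**2 + 19) = 132*((-35)**2 + 19) = 132*(1225 + 19) = 132*1244 = 164208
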